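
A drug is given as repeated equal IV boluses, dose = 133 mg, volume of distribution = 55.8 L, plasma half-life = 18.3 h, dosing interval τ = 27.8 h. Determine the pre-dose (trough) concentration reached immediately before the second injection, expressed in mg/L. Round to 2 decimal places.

0.83 mg/L

C₀ per dose = Dose / Vd = 133 / 55.8 = 2.384 mg/L
k = ln2 / t½ = 0.693147 / 18.3 = 0.03788 h⁻¹
Fraction remaining after one interval: r = e^(−kτ) = e^(−0.03788 × 27.8) = 0.3489
Before dose 2, 1 dose has been given (aged 1τ).
C_trough = C₀ × r = 2.384 × 0.3489 = 0.8318 mg/L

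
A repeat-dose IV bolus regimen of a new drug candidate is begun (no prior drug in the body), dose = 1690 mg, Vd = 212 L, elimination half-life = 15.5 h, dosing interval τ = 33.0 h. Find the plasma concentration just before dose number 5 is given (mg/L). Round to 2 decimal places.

2.36 mg/L

C₀ per dose = Dose / Vd = 1690 / 212 = 7.972 mg/L
k = ln2 / t½ = 0.693147 / 15.5 = 0.04472 h⁻¹
Fraction remaining after one interval: r = e^(−kτ) = e^(−0.04472 × 33.0) = 0.2286
Before dose 5, 4 doses have been given (aged 1τ, 2τ, 3τ, 4τ).
C_trough = C₀ × (r + r² + … + r^4) = C₀ × r(1−r^4)/(1−r)
        = 7.972 × 0.2286 × (1 − 0.002731) / (1 − 0.2286) = 2.356 mg/L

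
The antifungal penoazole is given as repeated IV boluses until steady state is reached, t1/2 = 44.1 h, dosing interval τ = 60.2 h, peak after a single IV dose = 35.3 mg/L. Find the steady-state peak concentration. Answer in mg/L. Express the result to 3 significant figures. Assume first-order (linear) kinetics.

k = ln2 / t½ = 0.693147 / 44.1 = 0.01572 h⁻¹
e^(−kτ) = e^(−0.01572 × 60.2) = 0.3882
Accumulation ratio R = 1 / (1 − e^(−kτ)) = 1 / (1 − 0.3882) = 1.635
Steady-state peak = C₀ × R = 35.3 × 1.635 = 57.72 mg/L

57.7 mg/L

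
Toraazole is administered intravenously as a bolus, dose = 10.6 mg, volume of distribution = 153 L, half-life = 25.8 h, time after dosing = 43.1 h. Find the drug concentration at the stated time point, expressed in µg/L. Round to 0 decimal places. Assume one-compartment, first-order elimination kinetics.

22 µg/L

C₀ = Dose / Vd = 10.60 / 153 = 0.06928 mg/L
k = ln2 / t½ = 0.693147 / 25.8 = 0.02687 h⁻¹
C = C₀ · e^(−k·t) = 0.06928 × e^(−0.02687 × 43.1)
  = 0.06928 × 0.3141 = 0.02176 mg/L
Convert: 0.02176 mg/L × 1000 = 21.76 µg/L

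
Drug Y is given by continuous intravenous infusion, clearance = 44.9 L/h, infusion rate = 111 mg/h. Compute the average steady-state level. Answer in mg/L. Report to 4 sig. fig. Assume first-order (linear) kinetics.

At steady state Css = R₀ / CL = 111 / 44.90 = 2.472 mg/L

2.472 mg/L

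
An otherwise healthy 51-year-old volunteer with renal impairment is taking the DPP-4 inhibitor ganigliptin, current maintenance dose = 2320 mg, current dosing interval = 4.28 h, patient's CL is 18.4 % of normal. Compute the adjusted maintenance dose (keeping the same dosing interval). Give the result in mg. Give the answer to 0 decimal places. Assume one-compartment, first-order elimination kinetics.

To keep the same average steady-state level, dosing rate must scale with clearance.
CL ratio = 18.4 / 100 = 0.1840
New dose (same interval) = 2320 × 0.1840 = 426.9 mg

427 mg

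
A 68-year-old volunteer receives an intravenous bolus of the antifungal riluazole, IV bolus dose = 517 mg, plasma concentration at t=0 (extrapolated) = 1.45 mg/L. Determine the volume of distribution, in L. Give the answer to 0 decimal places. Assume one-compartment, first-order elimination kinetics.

357 L

Vd = Dose / C₀ = 517.0 / 1.45 = 356.6 L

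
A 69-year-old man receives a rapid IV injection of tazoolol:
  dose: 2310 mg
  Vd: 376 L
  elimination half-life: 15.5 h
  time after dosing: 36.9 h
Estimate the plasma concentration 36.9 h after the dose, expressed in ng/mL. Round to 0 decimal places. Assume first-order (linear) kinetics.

1180 ng/mL

C₀ = Dose / Vd = 2310 / 376 = 6.144 mg/L
k = ln2 / t½ = 0.693147 / 15.5 = 0.04472 h⁻¹
C = C₀ · e^(−k·t) = 6.144 × e^(−0.04472 × 36.9)
  = 6.144 × 0.1920 = 1.180 mg/L
Convert: 1.180 mg/L × 1000 = 1180 ng/mL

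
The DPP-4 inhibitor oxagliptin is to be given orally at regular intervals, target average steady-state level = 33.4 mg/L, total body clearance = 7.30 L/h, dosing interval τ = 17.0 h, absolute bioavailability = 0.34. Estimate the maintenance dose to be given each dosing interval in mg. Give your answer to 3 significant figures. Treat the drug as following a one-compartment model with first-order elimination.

12200 mg

At steady state, F × (Dose/τ) = Css × CL.
Dose = Css × CL × τ / F = 33.4 × 7.300 × 17.0 / 0.34 = 12190 mg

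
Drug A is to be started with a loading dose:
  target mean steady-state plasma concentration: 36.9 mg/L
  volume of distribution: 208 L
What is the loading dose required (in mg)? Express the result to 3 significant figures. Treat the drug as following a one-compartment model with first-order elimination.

7680 mg

LD = Css × Vd = 36.9 × 208 = 7675 mg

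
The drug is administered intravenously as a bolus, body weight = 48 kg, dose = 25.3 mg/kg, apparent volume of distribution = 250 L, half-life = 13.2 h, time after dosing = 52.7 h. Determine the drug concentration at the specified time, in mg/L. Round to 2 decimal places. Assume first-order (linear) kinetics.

Total dose = 25.3 × 48 = 1214 mg
C₀ = Dose / Vd = 1214 / 250 = 4.856 mg/L
k = ln2 / t½ = 0.693147 / 13.2 = 0.05251 h⁻¹
C = C₀ · e^(−k·t) = 4.856 × e^(−0.05251 × 52.7)
  = 4.856 × 0.06283 = 0.3051 mg/L

0.31 mg/L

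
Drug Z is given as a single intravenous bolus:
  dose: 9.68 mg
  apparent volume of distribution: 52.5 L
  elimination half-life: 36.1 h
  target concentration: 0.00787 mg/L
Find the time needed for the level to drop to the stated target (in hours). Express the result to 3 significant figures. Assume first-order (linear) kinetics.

C₀ = Dose / Vd = 9.680 / 52.5 = 0.1844 mg/L
k = ln2 / t½ = 0.693147 / 36.1 = 0.01920 h⁻¹
t = ln(C₀ / C) / k = ln(0.1844 / 0.00787) / 0.01920
  = ln(23.43) / 0.01920 = 3.154 / 0.01920 = 164.3 h

164 h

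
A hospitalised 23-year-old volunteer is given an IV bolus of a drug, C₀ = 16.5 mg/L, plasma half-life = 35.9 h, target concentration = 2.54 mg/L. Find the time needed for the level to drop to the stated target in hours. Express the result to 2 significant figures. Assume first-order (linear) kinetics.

97 h

k = ln2 / t½ = 0.693147 / 35.9 = 0.01931 h⁻¹
t = ln(C₀ / C) / k = ln(16.50 / 2.54) / 0.01931
  = ln(6.496) / 0.01931 = 1.871 / 0.01931 = 96.89 h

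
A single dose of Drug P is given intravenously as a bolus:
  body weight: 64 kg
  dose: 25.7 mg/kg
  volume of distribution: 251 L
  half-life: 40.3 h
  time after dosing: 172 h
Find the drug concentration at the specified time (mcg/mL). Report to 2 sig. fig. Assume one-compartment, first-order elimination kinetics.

Total dose = 25.7 × 64 = 1645 mg
C₀ = Dose / Vd = 1645 / 251 = 6.554 mg/L
k = ln2 / t½ = 0.693147 / 40.3 = 0.01720 h⁻¹
C = C₀ · e^(−k·t) = 6.554 × e^(−0.01720 × 172)
  = 6.554 × 0.05190 = 0.3402 mg/L
(0.3402 mg/L = 0.3402 mcg/mL)

0.34 mcg/mL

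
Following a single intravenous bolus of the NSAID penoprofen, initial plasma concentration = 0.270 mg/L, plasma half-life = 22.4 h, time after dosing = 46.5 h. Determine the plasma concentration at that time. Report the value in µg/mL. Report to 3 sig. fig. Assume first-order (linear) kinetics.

k = ln2 / t½ = 0.693147 / 22.4 = 0.03094 h⁻¹
C = C₀ · e^(−k·t) = 0.2700 × e^(−0.03094 × 46.5)
  = 0.2700 × 0.2372 = 0.06404 mg/L
(0.06404 mg/L = 0.06404 µg/mL)

0.0640 µg/mL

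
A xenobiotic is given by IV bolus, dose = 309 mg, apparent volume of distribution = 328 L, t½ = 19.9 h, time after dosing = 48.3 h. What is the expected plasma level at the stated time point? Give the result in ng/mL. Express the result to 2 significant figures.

C₀ = Dose / Vd = 309.0 / 328 = 0.9421 mg/L
k = ln2 / t½ = 0.693147 / 19.9 = 0.03483 h⁻¹
C = C₀ · e^(−k·t) = 0.9421 × e^(−0.03483 × 48.3)
  = 0.9421 × 0.1859 = 0.1751 mg/L
Convert: 0.1751 mg/L × 1000 = 175.1 ng/mL

180 ng/mL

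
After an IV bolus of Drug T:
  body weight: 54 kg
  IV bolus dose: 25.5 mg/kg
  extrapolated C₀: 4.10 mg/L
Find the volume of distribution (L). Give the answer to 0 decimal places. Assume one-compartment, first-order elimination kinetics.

336 L

Dose = 25.5 × 54 = 1377 mg
Vd = Dose / C₀ = 1377 / 4.10 = 335.9 L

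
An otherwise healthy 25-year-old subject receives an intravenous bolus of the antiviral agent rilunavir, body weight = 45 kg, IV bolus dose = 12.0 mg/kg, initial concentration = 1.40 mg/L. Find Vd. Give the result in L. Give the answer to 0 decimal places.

386 L

Dose = 12.0 × 45 = 540.0 mg
Vd = Dose / C₀ = 540.0 / 1.40 = 385.7 L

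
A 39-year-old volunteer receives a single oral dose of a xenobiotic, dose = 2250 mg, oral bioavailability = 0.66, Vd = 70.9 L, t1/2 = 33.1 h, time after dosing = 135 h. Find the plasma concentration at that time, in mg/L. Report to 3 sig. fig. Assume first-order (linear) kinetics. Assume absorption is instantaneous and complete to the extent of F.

1.24 mg/L

Amount reaching circulation = F × Dose = 0.66 × 2250 = 1485 mg
C₀ = F·Dose / Vd = 1485 / 70.9 = 20.94 mg/L
k = ln2 / t½ = 0.693147 / 33.1 = 0.02094 h⁻¹
C = C₀ · e^(−k·t) = 20.94 × e^(−0.02094 × 135)
  = 20.94 × 0.05920 = 1.240 mg/L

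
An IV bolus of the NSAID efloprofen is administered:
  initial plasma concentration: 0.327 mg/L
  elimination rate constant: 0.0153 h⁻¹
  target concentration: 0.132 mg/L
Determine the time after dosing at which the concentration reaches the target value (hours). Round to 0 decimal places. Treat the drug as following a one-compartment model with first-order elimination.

t = ln(C₀ / C) / k = ln(0.3270 / 0.132) / 0.01530
  = ln(2.477) / 0.01530 = 0.9070 / 0.01530 = 59.28 h

59 h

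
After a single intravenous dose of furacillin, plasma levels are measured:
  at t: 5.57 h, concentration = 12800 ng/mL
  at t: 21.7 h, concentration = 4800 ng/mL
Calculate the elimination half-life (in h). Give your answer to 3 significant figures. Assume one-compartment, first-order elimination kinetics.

11.4 h

k = ln(C₁/C₂) / (t₂ − t₁) = ln(12800/4800) / (21.7 − 5.57)
  = 0.9808 / 16.13 = 0.06081 h⁻¹
t½ = ln2 / k = 0.693147 / 0.06081 = 11.40 h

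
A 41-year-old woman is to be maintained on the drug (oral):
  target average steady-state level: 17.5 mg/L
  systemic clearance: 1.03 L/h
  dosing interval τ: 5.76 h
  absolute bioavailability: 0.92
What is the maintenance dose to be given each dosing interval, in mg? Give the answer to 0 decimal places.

At steady state, F × (Dose/τ) = Css × CL.
Dose = Css × CL × τ / F = 17.5 × 1.030 × 5.76 / 0.92 = 112.9 mg

113 mg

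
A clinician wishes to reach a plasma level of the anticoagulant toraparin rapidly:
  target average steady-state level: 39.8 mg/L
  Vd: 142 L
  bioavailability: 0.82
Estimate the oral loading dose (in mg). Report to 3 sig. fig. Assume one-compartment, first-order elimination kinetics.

6890 mg

LD = Css × Vd / F = 39.8 × 142 / 0.82 = 6892 mg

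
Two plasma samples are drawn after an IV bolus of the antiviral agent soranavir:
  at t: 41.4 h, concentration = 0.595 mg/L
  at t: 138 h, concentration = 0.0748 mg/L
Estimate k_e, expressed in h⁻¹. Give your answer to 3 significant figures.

k = ln(C₁/C₂) / (t₂ − t₁) = ln(0.595/0.0748) / (138 − 41.4)
  = 2.074 / 96.60 = 0.02147 h⁻¹

0.0215 h⁻¹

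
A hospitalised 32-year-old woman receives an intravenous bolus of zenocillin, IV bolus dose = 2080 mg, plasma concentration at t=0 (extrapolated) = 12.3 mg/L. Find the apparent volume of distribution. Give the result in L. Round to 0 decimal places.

Vd = Dose / C₀ = 2080 / 12.3 = 169.1 L

169 L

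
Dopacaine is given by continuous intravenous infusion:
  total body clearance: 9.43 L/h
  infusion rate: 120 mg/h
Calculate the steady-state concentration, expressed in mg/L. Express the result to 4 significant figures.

12.73 mg/L

At steady state Css = R₀ / CL = 120 / 9.430 = 12.73 mg/L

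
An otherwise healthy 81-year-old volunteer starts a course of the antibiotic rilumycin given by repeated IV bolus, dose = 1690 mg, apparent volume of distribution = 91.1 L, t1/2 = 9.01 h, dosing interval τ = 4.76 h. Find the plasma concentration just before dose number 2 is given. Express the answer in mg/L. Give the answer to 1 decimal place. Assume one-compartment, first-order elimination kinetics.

C₀ per dose = Dose / Vd = 1690 / 91.1 = 18.55 mg/L
k = ln2 / t½ = 0.693147 / 9.01 = 0.07693 h⁻¹
Fraction remaining after one interval: r = e^(−kτ) = e^(−0.07693 × 4.76) = 0.6934
Before dose 2, 1 dose has been given (aged 1τ).
C_trough = C₀ × r = 18.55 × 0.6934 = 12.86 mg/L

12.9 mg/L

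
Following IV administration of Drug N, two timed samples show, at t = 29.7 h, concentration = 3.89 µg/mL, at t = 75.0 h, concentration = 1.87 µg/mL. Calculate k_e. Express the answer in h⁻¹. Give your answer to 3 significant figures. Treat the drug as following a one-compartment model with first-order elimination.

k = ln(C₁/C₂) / (t₂ − t₁) = ln(3.89/1.87) / (75.0 − 29.7)
  = 0.7325 / 45.30 = 0.01617 h⁻¹

0.0162 h⁻¹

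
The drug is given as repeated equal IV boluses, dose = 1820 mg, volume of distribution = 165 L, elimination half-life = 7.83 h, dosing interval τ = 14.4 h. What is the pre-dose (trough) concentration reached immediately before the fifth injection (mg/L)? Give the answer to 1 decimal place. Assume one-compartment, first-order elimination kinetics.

C₀ per dose = Dose / Vd = 1820 / 165 = 11.03 mg/L
k = ln2 / t½ = 0.693147 / 7.83 = 0.08852 h⁻¹
Fraction remaining after one interval: r = e^(−kτ) = e^(−0.08852 × 14.4) = 0.2795
Before dose 5, 4 doses have been given (aged 1τ, 2τ, 3τ, 4τ).
C_trough = C₀ × (r + r² + … + r^4) = C₀ × r(1−r^4)/(1−r)
        = 11.03 × 0.2795 × (1 − 0.006103) / (1 − 0.2795) = 4.253 mg/L

4.3 mg/L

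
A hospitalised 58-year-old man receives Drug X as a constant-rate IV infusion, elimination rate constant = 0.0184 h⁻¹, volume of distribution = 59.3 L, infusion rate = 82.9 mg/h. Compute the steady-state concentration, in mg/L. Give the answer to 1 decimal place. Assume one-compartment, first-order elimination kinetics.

CL = k × Vd = 0.01840 × 59.3 = 1.091 L/h
At steady state Css = R₀ / CL = 82.9 / 1.091 = 75.99 mg/L

76.0 mg/L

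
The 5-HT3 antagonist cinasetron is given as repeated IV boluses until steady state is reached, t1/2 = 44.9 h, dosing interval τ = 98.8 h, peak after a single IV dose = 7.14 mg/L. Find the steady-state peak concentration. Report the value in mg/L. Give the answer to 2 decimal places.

k = ln2 / t½ = 0.693147 / 44.9 = 0.01544 h⁻¹
e^(−kτ) = e^(−0.01544 × 98.8) = 0.2175
Accumulation ratio R = 1 / (1 − e^(−kτ)) = 1 / (1 − 0.2175) = 1.278
Steady-state peak = C₀ × R = 7.14 × 1.278 = 9.125 mg/L

9.13 mg/L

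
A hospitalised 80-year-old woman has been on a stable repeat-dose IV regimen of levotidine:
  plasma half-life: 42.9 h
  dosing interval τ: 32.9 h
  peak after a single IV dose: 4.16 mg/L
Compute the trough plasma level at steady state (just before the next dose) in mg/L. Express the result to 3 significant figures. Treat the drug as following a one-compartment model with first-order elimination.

5.93 mg/L

k = ln2 / t½ = 0.693147 / 42.9 = 0.01616 h⁻¹
e^(−kτ) = e^(−0.01616 × 32.9) = 0.5876
Accumulation ratio R = 1 / (1 − e^(−kτ)) = 1 / (1 − 0.5876) = 2.425
Steady-state trough = C₀ × R × e^(−kτ) = 4.16 × 2.425 × 0.5876 = 5.928 mg/L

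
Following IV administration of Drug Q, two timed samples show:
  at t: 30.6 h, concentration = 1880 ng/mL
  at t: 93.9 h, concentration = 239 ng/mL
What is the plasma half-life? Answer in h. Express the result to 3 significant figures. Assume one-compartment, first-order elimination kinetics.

k = ln(C₁/C₂) / (t₂ − t₁) = ln(1880/239) / (93.9 − 30.6)
  = 2.063 / 63.30 = 0.03259 h⁻¹
t½ = ln2 / k = 0.693147 / 0.03259 = 21.27 h

21.3 h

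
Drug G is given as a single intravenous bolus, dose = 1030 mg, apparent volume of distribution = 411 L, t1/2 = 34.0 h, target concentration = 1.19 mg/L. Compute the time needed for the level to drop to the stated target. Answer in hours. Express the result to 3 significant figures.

36.5 h

C₀ = Dose / Vd = 1030 / 411 = 2.506 mg/L
k = ln2 / t½ = 0.693147 / 34.0 = 0.02039 h⁻¹
t = ln(C₀ / C) / k = ln(2.506 / 1.19) / 0.02039
  = ln(2.106) / 0.02039 = 0.7448 / 0.02039 = 36.53 h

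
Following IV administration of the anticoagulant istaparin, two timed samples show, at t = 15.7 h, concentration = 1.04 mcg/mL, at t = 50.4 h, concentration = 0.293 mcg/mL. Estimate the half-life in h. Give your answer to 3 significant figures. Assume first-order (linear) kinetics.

19.0 h

k = ln(C₁/C₂) / (t₂ − t₁) = ln(1.04/0.293) / (50.4 − 15.7)
  = 1.267 / 34.70 = 0.03651 h⁻¹
t½ = ln2 / k = 0.693147 / 0.03651 = 18.99 h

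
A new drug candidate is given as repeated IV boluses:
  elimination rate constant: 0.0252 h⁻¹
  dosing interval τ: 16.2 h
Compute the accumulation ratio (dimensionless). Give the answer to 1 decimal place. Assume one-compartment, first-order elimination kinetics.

e^(−kτ) = e^(−0.02520 × 16.2) = 0.6648
Accumulation ratio R = 1 / (1 − e^(−kτ)) = 1 / (1 − 0.6648) = 2.983

3.0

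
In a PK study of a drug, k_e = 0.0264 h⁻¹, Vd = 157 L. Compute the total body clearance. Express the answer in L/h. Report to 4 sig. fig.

CL = k × Vd = 0.0264 × 157 = 4.145 L/h

4.145 L/h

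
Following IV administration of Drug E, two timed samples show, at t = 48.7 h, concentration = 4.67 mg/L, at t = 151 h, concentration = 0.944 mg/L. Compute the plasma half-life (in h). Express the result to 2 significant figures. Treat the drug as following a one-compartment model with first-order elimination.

44 h

k = ln(C₁/C₂) / (t₂ − t₁) = ln(4.67/0.944) / (151 − 48.7)
  = 1.599 / 102.3 = 0.01563 h⁻¹
t½ = ln2 / k = 0.693147 / 0.01563 = 44.35 h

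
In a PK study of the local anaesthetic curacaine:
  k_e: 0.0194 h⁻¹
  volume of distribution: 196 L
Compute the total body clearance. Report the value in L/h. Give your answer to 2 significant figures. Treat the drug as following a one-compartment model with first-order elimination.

CL = k × Vd = 0.0194 × 196 = 3.802 L/h

3.8 L/h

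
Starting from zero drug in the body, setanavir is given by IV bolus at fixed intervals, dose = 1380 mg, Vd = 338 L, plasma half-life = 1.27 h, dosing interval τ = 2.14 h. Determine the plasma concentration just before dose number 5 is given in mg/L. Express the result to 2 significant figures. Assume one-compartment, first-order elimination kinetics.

1.8 mg/L

C₀ per dose = Dose / Vd = 1380 / 338 = 4.083 mg/L
k = ln2 / t½ = 0.693147 / 1.27 = 0.5458 h⁻¹
Fraction remaining after one interval: r = e^(−kτ) = e^(−0.5458 × 2.14) = 0.3110
Before dose 5, 4 doses have been given (aged 1τ, 2τ, 3τ, 4τ).
C_trough = C₀ × (r + r² + … + r^4) = C₀ × r(1−r^4)/(1−r)
        = 4.083 × 0.3110 × (1 − 0.009355) / (1 − 0.3110) = 1.826 mg/L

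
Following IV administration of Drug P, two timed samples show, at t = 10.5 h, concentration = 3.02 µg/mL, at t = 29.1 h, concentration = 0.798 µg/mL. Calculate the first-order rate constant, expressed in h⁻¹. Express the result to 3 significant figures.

k = ln(C₁/C₂) / (t₂ − t₁) = ln(3.02/0.798) / (29.1 − 10.5)
  = 1.331 / 18.60 = 0.07156 h⁻¹

0.0716 h⁻¹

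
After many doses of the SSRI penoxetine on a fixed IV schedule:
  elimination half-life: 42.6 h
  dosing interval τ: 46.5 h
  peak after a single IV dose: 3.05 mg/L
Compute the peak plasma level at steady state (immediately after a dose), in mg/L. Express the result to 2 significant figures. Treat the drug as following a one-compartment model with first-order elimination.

k = ln2 / t½ = 0.693147 / 42.6 = 0.01627 h⁻¹
e^(−kτ) = e^(−0.01627 × 46.5) = 0.4693
Accumulation ratio R = 1 / (1 − e^(−kτ)) = 1 / (1 − 0.4693) = 1.884
Steady-state peak = C₀ × R = 3.05 × 1.884 = 5.746 mg/L

5.7 mg/L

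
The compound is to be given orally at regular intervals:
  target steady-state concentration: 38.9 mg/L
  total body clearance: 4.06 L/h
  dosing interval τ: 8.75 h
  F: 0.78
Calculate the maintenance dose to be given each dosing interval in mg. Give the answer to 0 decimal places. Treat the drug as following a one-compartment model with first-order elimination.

At steady state, F × (Dose/τ) = Css × CL.
Dose = Css × CL × τ / F = 38.9 × 4.060 × 8.75 / 0.78 = 1772 mg

1772 mg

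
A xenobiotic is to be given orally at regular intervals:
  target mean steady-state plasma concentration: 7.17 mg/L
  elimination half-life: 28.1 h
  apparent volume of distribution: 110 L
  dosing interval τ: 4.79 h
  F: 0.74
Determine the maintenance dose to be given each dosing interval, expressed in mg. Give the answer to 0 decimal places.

k = ln2 / t½ = 0.693147 / 28.1 = 0.02467 h⁻¹
CL = k × Vd = 0.02467 × 110 = 2.714 L/h
At steady state, F × (Dose/τ) = Css × CL.
Dose = Css × CL × τ / F = 7.17 × 2.714 × 4.79 / 0.74 = 126.0 mg

126 mg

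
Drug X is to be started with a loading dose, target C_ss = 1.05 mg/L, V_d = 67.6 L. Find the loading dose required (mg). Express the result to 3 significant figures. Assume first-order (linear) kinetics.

71.0 mg

LD = Css × Vd = 1.05 × 67.6 = 70.98 mg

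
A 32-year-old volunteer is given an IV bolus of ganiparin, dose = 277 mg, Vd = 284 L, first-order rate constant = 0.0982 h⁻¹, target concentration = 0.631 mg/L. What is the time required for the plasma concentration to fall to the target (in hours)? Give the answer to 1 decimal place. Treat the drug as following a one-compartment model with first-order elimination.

4.4 h

C₀ = Dose / Vd = 277.0 / 284 = 0.9754 mg/L
t = ln(C₀ / C) / k = ln(0.9754 / 0.631) / 0.09820
  = ln(1.546) / 0.09820 = 0.4357 / 0.09820 = 4.437 h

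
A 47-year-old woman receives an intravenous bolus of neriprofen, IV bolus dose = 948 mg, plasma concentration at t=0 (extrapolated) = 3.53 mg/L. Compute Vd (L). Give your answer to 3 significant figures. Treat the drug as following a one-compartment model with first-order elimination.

269 L

Vd = Dose / C₀ = 948.0 / 3.53 = 268.6 L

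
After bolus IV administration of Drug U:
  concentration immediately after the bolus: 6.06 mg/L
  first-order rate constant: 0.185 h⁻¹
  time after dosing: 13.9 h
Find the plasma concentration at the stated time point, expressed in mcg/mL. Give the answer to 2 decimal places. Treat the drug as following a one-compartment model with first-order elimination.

0.46 mcg/mL

C = C₀ · e^(−k·t) = 6.060 × e^(−0.1850 × 13.9)
  = 6.060 × 0.07642 = 0.4631 mg/L
(0.4631 mg/L = 0.4631 mcg/mL)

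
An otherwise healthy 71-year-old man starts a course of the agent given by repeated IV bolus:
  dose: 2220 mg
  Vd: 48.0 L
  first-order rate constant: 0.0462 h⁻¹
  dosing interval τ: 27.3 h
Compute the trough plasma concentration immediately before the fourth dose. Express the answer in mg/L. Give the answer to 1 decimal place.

17.9 mg/L

C₀ per dose = Dose / Vd = 2220 / 48.0 = 46.25 mg/L
Fraction remaining after one interval: r = e^(−kτ) = e^(−0.04620 × 27.3) = 0.2833
Before dose 4, 3 doses have been given (aged 1τ, 2τ, 3τ).
C_trough = C₀ × (r + r² + … + r^3) = C₀ × r(1−r^3)/(1−r)
        = 46.25 × 0.2833 × (1 − 0.02274) / (1 − 0.2833) = 17.87 mg/L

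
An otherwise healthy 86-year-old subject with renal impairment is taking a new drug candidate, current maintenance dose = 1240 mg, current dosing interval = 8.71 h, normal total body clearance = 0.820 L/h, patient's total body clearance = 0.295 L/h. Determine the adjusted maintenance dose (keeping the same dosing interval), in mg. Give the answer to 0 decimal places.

To keep the same average steady-state level, dosing rate must scale with clearance.
CL ratio = 0.295 / 0.820 = 0.3598
New dose (same interval) = 1240 × 0.3598 = 446.2 mg

446 mg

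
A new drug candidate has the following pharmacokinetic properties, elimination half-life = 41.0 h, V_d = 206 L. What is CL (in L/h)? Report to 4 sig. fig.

3.483 L/h

k = ln2 / t½ = 0.693147 / 41.0 = 0.01691 h⁻¹
CL = k × Vd = 0.01691 × 206 = 3.483 L/h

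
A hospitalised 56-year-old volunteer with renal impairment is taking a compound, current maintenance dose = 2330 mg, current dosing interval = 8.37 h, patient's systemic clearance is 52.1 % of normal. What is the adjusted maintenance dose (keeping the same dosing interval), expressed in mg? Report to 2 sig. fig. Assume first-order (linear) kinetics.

1200 mg

To keep the same average steady-state level, dosing rate must scale with clearance.
CL ratio = 52.1 / 100 = 0.5210
New dose (same interval) = 2330 × 0.5210 = 1214 mg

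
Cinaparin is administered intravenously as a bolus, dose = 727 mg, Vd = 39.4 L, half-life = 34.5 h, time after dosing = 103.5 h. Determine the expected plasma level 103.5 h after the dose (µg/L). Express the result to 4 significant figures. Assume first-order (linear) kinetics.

2306 µg/L

C₀ = Dose / Vd = 727.0 / 39.4 = 18.45 mg/L
k = ln2 / t½ = 0.693147 / 34.5 = 0.02009 h⁻¹
t / t½ = 103.5 / 34.5 = 3 half-lives
C = C₀ × (1/2)^3 = 18.45 × 0.1250 = 2.306 mg/L
Convert: 2.306 mg/L × 1000 = 2306 µg/L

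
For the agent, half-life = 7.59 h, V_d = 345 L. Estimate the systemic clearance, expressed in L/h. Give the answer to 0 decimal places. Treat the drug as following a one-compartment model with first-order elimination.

k = ln2 / t½ = 0.693147 / 7.59 = 0.09132 h⁻¹
CL = k × Vd = 0.09132 × 345 = 31.51 L/h

32 L/h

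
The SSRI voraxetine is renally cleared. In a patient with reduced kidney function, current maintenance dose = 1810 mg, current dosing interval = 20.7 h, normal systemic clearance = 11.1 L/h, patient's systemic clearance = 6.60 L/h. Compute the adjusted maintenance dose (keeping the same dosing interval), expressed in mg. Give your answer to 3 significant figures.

1080 mg

To keep the same average steady-state level, dosing rate must scale with clearance.
CL ratio = 6.60 / 11.1 = 0.5946
New dose (same interval) = 1810 × 0.5946 = 1076 mg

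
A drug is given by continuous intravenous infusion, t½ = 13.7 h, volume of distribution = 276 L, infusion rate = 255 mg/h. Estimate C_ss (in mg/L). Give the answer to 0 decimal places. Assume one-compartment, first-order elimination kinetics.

18 mg/L

k = ln2 / t½ = 0.693147 / 13.7 = 0.05059 h⁻¹
CL = k × Vd = 0.05059 × 276 = 13.96 L/h
At steady state Css = R₀ / CL = 255 / 13.96 = 18.27 mg/L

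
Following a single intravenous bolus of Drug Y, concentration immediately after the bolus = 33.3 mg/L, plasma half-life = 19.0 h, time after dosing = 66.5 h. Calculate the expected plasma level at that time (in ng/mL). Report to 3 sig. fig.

2940 ng/mL

k = ln2 / t½ = 0.693147 / 19.0 = 0.03648 h⁻¹
C = C₀ · e^(−k·t) = 33.30 × e^(−0.03648 × 66.5)
  = 33.30 × 0.08840 = 2.944 mg/L
Convert: 2.944 mg/L × 1000 = 2944 ng/mL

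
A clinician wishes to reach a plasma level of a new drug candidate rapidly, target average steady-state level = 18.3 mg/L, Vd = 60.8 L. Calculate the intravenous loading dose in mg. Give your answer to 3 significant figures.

1110 mg

LD = Css × Vd = 18.3 × 60.8 = 1113 mg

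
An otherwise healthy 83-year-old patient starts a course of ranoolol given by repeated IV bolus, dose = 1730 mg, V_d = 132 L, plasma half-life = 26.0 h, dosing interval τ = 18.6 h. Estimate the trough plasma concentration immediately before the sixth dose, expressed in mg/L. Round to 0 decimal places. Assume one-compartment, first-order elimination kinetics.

19 mg/L

C₀ per dose = Dose / Vd = 1730 / 132 = 13.11 mg/L
k = ln2 / t½ = 0.693147 / 26.0 = 0.02666 h⁻¹
Fraction remaining after one interval: r = e^(−kτ) = e^(−0.02666 × 18.6) = 0.6090
Before dose 6, 5 doses have been given (aged 1τ, 2τ, 3τ, 4τ, 5τ).
C_trough = C₀ × (r + r² + … + r^5) = C₀ × r(1−r^5)/(1−r)
        = 13.11 × 0.6090 × (1 − 0.08377) / (1 − 0.6090) = 18.71 mg/L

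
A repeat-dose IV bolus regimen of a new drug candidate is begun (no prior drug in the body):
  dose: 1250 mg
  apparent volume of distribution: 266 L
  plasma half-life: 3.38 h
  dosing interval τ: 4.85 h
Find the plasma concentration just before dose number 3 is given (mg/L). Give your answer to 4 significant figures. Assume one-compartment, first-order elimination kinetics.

C₀ per dose = Dose / Vd = 1250 / 266 = 4.699 mg/L
k = ln2 / t½ = 0.693147 / 3.38 = 0.2051 h⁻¹
Fraction remaining after one interval: r = e^(−kτ) = e^(−0.2051 × 4.85) = 0.3698
Before dose 3, 2 doses have been given (aged 1τ, 2τ).
C_trough = C₀ × (r + r²) = 4.699 × (0.3698 + 0.1368) = 2.381 mg/L

2.381 mg/L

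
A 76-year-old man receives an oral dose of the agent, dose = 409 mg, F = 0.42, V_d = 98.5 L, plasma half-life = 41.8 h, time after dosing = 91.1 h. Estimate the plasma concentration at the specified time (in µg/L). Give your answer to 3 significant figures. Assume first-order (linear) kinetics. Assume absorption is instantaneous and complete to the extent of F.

Amount reaching circulation = F × Dose = 0.42 × 409.0 = 171.8 mg
C₀ = F·Dose / Vd = 171.8 / 98.5 = 1.744 mg/L
k = ln2 / t½ = 0.693147 / 41.8 = 0.01658 h⁻¹
C = C₀ · e^(−k·t) = 1.744 × e^(−0.01658 × 91.1)
  = 1.744 × 0.2208 = 0.3851 mg/L
Convert: 0.3851 mg/L × 1000 = 385.1 µg/L

385 µg/L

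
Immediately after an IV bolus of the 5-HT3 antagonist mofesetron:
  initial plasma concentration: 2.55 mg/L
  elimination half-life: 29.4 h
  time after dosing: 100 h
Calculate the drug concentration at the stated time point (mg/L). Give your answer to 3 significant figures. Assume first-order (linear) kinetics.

0.241 mg/L

k = ln2 / t½ = 0.693147 / 29.4 = 0.02358 h⁻¹
C = C₀ · e^(−k·t) = 2.550 × e^(−0.02358 × 100)
  = 2.550 × 0.09461 = 0.2413 mg/L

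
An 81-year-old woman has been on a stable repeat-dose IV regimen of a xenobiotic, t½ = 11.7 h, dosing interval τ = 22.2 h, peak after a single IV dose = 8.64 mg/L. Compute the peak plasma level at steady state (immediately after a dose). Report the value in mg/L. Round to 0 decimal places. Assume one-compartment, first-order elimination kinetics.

k = ln2 / t½ = 0.693147 / 11.7 = 0.05924 h⁻¹
e^(−kτ) = e^(−0.05924 × 22.2) = 0.2684
Accumulation ratio R = 1 / (1 − e^(−kτ)) = 1 / (1 − 0.2684) = 1.367
Steady-state peak = C₀ × R = 8.64 × 1.367 = 11.81 mg/L

12 mg/L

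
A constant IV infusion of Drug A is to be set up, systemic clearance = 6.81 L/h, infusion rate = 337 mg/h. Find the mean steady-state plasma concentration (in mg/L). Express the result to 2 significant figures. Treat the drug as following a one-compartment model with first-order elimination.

49 mg/L

At steady state Css = R₀ / CL = 337 / 6.810 = 49.49 mg/L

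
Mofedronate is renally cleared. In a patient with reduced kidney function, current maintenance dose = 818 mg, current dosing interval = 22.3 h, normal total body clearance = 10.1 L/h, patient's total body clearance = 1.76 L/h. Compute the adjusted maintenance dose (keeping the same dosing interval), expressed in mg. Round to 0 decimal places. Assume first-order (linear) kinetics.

143 mg

To keep the same average steady-state level, dosing rate must scale with clearance.
CL ratio = 1.76 / 10.1 = 0.1743
New dose (same interval) = 818 × 0.1743 = 142.6 mg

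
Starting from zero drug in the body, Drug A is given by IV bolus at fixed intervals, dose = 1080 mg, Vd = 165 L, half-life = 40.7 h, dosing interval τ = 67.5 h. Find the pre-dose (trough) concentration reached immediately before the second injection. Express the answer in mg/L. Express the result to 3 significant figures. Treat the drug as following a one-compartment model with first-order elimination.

2.07 mg/L

C₀ per dose = Dose / Vd = 1080 / 165 = 6.545 mg/L
k = ln2 / t½ = 0.693147 / 40.7 = 0.01703 h⁻¹
Fraction remaining after one interval: r = e^(−kτ) = e^(−0.01703 × 67.5) = 0.3168
Before dose 2, 1 dose has been given (aged 1τ).
C_trough = C₀ × r = 6.545 × 0.3168 = 2.073 mg/L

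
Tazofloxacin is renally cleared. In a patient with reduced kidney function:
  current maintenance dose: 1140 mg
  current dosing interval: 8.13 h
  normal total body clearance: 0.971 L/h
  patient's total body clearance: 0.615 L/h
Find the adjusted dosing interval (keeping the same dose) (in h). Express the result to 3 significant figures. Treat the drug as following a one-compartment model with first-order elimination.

12.8 h

To keep the same average steady-state level, dosing rate must scale with clearance.
CL ratio = 0.615 / 0.971 = 0.6334
New interval (same dose) = 8.13 / 0.6334 = 12.84 h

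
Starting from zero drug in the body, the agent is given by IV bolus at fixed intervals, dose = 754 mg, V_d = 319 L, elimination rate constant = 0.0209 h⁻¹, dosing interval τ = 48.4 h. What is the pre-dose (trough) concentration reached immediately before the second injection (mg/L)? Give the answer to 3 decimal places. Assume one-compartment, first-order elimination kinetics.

C₀ per dose = Dose / Vd = 754 / 319 = 2.364 mg/L
Fraction remaining after one interval: r = e^(−kτ) = e^(−0.02090 × 48.4) = 0.3637
Before dose 2, 1 dose has been given (aged 1τ).
C_trough = C₀ × r = 2.364 × 0.3637 = 0.8598 mg/L

0.860 mg/L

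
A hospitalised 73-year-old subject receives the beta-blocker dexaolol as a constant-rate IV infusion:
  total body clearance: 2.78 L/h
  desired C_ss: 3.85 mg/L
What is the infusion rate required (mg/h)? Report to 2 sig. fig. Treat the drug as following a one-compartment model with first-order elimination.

11 mg/h

At steady state, infusion rate R₀ = Css × CL = 3.85 × 2.780 = 10.70 mg/h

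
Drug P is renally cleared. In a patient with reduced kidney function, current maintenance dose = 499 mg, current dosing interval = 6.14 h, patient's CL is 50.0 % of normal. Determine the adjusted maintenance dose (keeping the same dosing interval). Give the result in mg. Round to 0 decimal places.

250 mg

To keep the same average steady-state level, dosing rate must scale with clearance.
CL ratio = 50.0 / 100 = 0.5000
New dose (same interval) = 499 × 0.5000 = 249.5 mg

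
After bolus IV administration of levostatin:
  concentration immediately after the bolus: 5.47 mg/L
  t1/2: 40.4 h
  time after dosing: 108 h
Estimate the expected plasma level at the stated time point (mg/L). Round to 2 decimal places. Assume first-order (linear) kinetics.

0.86 mg/L

k = ln2 / t½ = 0.693147 / 40.4 = 0.01716 h⁻¹
C = C₀ · e^(−k·t) = 5.470 × e^(−0.01716 × 108)
  = 5.470 × 0.1567 = 0.8571 mg/L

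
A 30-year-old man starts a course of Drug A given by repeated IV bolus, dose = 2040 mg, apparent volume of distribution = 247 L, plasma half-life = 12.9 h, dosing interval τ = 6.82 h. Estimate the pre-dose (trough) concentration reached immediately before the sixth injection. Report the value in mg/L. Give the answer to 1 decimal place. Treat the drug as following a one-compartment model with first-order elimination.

C₀ per dose = Dose / Vd = 2040 / 247 = 8.259 mg/L
k = ln2 / t½ = 0.693147 / 12.9 = 0.05373 h⁻¹
Fraction remaining after one interval: r = e^(−kτ) = e^(−0.05373 × 6.82) = 0.6932
Before dose 6, 5 doses have been given (aged 1τ, 2τ, 3τ, 4τ, 5τ).
C_trough = C₀ × (r + r² + … + r^5) = C₀ × r(1−r^5)/(1−r)
        = 8.259 × 0.6932 × (1 − 0.1601) / (1 − 0.6932) = 15.67 mg/L

15.7 mg/L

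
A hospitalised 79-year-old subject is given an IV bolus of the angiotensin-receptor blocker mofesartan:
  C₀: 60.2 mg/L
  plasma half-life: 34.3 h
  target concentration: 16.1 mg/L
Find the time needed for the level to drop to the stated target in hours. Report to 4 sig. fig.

65.26 h

k = ln2 / t½ = 0.693147 / 34.3 = 0.02021 h⁻¹
t = ln(C₀ / C) / k = ln(60.20 / 16.1) / 0.02021
  = ln(3.739) / 0.02021 = 1.319 / 0.02021 = 65.26 h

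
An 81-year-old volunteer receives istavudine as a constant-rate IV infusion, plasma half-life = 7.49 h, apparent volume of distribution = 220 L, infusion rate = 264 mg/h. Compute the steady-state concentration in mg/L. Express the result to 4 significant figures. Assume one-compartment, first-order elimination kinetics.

k = ln2 / t½ = 0.693147 / 7.49 = 0.09254 h⁻¹
CL = k × Vd = 0.09254 × 220 = 20.36 L/h
At steady state Css = R₀ / CL = 264 / 20.36 = 12.97 mg/L

12.97 mg/L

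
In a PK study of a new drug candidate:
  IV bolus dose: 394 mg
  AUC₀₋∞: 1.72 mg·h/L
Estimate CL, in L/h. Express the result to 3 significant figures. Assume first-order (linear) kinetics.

CL = Dose / AUC = 394 / 1.72 = 229.1 L/h

229 L/h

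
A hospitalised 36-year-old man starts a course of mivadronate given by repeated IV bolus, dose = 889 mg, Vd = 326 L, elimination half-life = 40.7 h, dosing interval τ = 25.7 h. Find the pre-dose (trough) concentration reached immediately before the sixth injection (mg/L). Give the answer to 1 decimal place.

C₀ per dose = Dose / Vd = 889 / 326 = 2.727 mg/L
k = ln2 / t½ = 0.693147 / 40.7 = 0.01703 h⁻¹
Fraction remaining after one interval: r = e^(−kτ) = e^(−0.01703 × 25.7) = 0.6455
Before dose 6, 5 doses have been given (aged 1τ, 2τ, 3τ, 4τ, 5τ).
C_trough = C₀ × (r + r² + … + r^5) = C₀ × r(1−r^5)/(1−r)
        = 2.727 × 0.6455 × (1 − 0.1121) / (1 − 0.6455) = 4.409 mg/L

4.4 mg/L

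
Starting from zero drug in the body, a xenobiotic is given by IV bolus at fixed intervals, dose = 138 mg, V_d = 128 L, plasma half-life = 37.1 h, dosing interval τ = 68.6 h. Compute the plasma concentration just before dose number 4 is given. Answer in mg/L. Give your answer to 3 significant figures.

0.405 mg/L

C₀ per dose = Dose / Vd = 138 / 128 = 1.078 mg/L
k = ln2 / t½ = 0.693147 / 37.1 = 0.01868 h⁻¹
Fraction remaining after one interval: r = e^(−kτ) = e^(−0.01868 × 68.6) = 0.2776
Before dose 4, 3 doses have been given (aged 1τ, 2τ, 3τ).
C_trough = C₀ × (r + r² + … + r^3) = C₀ × r(1−r^3)/(1−r)
        = 1.078 × 0.2776 × (1 − 0.02139) / (1 − 0.2776) = 0.4054 mg/L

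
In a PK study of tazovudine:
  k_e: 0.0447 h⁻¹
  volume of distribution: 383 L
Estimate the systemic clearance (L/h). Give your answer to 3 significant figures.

17.1 L/h

CL = k × Vd = 0.0447 × 383 = 17.12 L/h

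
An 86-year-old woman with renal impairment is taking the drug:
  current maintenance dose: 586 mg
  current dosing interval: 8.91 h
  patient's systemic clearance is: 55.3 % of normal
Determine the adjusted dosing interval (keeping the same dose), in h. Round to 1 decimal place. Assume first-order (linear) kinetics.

16.1 h

To keep the same average steady-state level, dosing rate must scale with clearance.
CL ratio = 55.3 / 100 = 0.5530
New interval (same dose) = 8.91 / 0.5530 = 16.11 h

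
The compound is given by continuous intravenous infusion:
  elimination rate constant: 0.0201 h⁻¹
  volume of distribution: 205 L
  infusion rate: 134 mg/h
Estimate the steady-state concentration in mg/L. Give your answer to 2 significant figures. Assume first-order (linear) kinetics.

33 mg/L

CL = k × Vd = 0.02010 × 205 = 4.121 L/h
At steady state Css = R₀ / CL = 134 / 4.121 = 32.52 mg/L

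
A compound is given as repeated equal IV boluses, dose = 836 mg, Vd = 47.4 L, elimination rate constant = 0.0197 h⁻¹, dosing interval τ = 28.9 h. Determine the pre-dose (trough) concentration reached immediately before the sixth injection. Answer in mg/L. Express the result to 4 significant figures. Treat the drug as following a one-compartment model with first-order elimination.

21.66 mg/L

C₀ per dose = Dose / Vd = 836 / 47.4 = 17.64 mg/L
Fraction remaining after one interval: r = e^(−kτ) = e^(−0.01970 × 28.9) = 0.5659
Before dose 6, 5 doses have been given (aged 1τ, 2τ, 3τ, 4τ, 5τ).
C_trough = C₀ × (r + r² + … + r^5) = C₀ × r(1−r^5)/(1−r)
        = 17.64 × 0.5659 × (1 − 0.05804) / (1 − 0.5659) = 21.66 mg/L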